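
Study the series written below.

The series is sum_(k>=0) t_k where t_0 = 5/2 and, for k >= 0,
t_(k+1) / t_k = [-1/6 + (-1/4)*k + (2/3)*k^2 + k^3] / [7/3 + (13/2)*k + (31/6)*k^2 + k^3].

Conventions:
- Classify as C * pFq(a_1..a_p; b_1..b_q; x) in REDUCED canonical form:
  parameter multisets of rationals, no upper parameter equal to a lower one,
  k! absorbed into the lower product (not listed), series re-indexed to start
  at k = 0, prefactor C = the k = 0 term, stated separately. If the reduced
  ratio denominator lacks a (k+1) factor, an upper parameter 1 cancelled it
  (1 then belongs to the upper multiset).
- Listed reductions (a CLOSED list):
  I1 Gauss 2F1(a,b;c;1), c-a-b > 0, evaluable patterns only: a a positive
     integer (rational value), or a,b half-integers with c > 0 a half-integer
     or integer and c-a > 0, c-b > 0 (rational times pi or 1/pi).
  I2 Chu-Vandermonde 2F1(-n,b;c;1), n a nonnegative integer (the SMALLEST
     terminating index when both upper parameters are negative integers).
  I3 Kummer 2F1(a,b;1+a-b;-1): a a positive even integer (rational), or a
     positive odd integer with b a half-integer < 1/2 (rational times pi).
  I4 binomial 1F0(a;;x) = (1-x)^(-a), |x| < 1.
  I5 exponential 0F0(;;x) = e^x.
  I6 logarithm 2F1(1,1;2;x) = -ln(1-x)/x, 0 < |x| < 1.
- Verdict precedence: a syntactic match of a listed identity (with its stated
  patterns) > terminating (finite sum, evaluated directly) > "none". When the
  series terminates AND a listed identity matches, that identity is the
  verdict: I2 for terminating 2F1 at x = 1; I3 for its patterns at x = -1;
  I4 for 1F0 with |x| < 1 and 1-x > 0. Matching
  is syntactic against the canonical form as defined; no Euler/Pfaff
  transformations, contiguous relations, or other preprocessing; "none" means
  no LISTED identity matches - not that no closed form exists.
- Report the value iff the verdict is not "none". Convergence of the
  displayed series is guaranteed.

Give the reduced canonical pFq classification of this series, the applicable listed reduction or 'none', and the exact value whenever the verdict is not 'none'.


x = 1 here; the reduced form reads 2F1, upper {-1/2, 1/2}, lower {7/2}, C = 5/2. Verdict: Gauss (I1, half-integer pattern) fires (x = 1; upper {-1/2, 1/2} half-integers, c = 7/2 in the evaluable pattern). Exact value: (375/512) * pi.

Key step: t_0 being 5/2, cancel k + 2/3 from the displayed ratio first; then prefactor 5/2.
Step ratio: r(k) = 1 * (k-1/2) (k+1/2) / [(k+7/2) (k+1)] - rational in k, leading ratio 1; with t_0 = 5/2, classification follows.


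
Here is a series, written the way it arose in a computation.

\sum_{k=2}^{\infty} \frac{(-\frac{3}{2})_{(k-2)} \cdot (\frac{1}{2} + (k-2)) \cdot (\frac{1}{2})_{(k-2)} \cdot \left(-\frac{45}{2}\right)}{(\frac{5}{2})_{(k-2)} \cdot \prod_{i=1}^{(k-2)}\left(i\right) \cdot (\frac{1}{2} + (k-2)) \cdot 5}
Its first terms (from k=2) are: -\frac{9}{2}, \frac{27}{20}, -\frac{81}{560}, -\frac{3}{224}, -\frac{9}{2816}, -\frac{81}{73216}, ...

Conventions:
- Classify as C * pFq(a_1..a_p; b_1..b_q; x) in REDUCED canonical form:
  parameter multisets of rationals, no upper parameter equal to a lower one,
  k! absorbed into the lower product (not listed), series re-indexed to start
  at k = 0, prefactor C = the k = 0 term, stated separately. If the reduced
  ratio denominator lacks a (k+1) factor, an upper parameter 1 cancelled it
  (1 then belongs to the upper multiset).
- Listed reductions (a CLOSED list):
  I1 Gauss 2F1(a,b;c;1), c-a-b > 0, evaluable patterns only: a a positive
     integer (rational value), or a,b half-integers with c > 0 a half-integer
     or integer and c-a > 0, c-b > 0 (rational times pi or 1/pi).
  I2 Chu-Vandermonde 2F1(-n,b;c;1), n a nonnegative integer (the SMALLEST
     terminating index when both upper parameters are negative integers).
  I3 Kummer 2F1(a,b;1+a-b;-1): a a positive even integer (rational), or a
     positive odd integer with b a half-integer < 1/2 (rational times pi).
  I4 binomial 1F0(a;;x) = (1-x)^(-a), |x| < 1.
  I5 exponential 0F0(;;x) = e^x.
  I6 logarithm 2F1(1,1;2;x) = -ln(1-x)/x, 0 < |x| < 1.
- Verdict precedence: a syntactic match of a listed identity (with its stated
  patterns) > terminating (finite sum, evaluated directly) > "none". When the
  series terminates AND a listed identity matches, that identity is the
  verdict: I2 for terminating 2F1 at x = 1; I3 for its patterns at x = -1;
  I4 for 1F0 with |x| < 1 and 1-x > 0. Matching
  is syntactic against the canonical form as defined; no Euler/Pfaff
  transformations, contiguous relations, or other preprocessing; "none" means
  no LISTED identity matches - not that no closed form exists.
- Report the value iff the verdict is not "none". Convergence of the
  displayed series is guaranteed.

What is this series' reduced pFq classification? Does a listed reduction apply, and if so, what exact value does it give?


This is -\frac{9}{2} * 2F1(-\frac{3}{2}, \frac{1}{2}; \frac{5}{2}; 1) in reduced canonical form. Verdict: Gauss (I1, half-integer pattern) fires (x = 1; upper {-\frac{3}{2}, \frac{1}{2}} half-integers, c = \frac{5}{2} in the evaluable pattern). Exact value: \left(-\frac{135}{128}\right) \cdot \pi.

First insight: from the first term -\frac{9}{2}: the product of the first k integers (C = -9/2) is k!.
Adjacent-term ratio: r(k) = 1 * (k-\frac{3}{2}) (k+\frac{1}{2}) / [(k+\frac{5}{2}) (k+1)] - rational; roots negated = parameters, x = 1, C = -\frac{9}{2}.


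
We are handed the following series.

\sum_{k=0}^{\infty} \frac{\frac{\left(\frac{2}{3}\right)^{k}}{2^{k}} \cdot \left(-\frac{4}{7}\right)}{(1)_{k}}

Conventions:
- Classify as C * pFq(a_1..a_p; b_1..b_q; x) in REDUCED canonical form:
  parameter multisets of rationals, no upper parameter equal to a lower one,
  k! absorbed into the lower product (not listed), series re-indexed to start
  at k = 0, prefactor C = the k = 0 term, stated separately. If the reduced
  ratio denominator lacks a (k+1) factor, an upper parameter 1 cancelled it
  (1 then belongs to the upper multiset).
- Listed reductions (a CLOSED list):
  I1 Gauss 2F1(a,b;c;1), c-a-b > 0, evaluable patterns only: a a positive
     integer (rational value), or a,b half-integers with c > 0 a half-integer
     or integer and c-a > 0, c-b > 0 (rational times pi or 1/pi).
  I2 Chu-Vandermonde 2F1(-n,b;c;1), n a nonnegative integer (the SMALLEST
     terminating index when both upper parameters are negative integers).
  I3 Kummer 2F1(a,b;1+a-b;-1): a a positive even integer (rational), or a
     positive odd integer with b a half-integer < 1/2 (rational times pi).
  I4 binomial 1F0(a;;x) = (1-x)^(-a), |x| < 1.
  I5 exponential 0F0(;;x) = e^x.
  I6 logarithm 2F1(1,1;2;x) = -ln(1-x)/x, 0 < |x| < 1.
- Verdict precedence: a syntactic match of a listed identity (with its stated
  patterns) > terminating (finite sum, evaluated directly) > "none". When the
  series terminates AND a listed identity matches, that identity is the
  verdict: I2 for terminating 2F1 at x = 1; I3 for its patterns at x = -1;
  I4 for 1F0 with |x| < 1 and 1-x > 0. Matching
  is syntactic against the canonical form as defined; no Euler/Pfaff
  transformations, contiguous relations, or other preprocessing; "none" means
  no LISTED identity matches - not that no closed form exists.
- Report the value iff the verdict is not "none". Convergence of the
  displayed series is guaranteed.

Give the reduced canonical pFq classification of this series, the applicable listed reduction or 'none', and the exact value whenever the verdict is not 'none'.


This is -\frac{4}{7} * 0F0(-; -; \frac{1}{3}) in reduced canonical form. Verdict (x = \frac{1}{3}): exponential (I5) applies (the 0F0 exponential series at x = \frac{1}{3}). Sum: \left(-\frac{4}{7}\right) \cdot e^{\frac{1}{3}}.

First insight: t_0 = -\frac{4}{7} here, and (1)_k (prefactor -4/7) is k! itself.
Consecutive-term ratio: r(k) = \frac{1}{3} * 1 / [(k+1)] - rational in k. x = \frac{1}{3}; t_0 = -\frac{4}{7}; negate the roots.


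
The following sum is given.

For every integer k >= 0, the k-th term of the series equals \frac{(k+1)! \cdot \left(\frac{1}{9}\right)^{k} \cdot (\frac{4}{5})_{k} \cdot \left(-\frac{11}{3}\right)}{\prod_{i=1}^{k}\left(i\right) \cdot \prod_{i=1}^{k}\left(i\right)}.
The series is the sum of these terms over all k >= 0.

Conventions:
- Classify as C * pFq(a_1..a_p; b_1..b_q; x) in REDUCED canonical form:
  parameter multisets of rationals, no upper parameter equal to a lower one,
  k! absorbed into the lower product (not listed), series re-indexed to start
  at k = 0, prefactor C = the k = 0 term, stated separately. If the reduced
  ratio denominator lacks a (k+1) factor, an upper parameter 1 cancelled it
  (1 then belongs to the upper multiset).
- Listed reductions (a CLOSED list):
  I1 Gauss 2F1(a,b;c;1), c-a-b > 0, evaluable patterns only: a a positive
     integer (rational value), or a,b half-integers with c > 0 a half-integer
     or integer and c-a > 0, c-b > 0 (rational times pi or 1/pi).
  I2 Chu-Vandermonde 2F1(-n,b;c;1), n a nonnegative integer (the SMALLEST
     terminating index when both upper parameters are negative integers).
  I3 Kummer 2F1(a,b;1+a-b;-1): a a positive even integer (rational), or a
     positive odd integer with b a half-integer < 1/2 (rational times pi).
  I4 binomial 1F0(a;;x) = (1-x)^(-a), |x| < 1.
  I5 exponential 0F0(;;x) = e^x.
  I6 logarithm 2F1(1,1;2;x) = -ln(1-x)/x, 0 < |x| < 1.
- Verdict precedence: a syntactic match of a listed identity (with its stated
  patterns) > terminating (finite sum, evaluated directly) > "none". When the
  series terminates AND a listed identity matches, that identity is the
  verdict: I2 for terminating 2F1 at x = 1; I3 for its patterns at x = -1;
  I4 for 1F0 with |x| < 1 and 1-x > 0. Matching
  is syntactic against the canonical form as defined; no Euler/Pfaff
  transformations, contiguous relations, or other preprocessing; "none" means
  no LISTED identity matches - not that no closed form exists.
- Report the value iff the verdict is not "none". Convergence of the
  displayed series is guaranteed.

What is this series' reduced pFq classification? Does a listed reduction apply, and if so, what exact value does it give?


Canonical form: C = -\frac{11}{3} times 2F1 with upper {\frac{4}{5}, 2}, lower {1}, x = \frac{1}{9}. Verdict: none (x = \frac{1}{9}): each listed identity misses the multisets {\frac{4}{5}, 2} ; {1}.

Key observation: t_0 = -\frac{11}{3} here, and the lower running product (prefactor -11/3) is a rising factorial.
Consecutive-term ratio: r(k) = \frac{1}{9} * (k+\frac{4}{5}) (k+2) / [(k+1) (k+1)] - poly over poly, x = \frac{1}{9} from leading terms; C = -\frac{11}{3} at k = 0.


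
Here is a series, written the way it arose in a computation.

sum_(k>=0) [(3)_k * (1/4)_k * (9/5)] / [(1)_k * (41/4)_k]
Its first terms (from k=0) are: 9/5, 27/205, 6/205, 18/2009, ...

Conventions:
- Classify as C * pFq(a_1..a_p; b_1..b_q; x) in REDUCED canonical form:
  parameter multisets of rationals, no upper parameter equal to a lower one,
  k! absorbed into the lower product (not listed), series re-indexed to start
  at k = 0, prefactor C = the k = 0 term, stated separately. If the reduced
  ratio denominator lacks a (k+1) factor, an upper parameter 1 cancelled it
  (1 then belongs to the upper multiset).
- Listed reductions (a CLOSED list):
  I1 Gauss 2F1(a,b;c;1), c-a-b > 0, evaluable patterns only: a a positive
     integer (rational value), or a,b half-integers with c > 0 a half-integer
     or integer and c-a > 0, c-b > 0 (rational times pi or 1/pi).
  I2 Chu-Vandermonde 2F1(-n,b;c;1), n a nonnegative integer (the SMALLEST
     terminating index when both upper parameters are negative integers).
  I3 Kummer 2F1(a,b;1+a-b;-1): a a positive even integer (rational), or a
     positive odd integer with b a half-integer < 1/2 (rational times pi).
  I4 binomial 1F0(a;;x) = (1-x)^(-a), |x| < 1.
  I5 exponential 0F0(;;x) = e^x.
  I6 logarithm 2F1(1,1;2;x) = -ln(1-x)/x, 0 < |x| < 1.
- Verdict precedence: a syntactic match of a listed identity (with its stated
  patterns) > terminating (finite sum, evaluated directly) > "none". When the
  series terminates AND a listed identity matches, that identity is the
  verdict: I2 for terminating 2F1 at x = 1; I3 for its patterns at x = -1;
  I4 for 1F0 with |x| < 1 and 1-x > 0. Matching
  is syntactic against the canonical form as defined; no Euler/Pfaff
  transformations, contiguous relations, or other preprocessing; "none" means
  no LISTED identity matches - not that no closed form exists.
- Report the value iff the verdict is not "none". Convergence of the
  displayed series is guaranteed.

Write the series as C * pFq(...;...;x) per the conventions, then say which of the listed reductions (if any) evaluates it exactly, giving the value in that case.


Canonical form: C = 9/5 times 2F1 with upper {1/4, 3}, lower {41/4}, x = 1. Verdict: this is Gauss's theorem (I1) (x = 1: the Gamma ratio telescopes since c-a-b = 7 > 0 and a = 3 in Z>0). Value: 35409/17920.

The tell: t_0 being 9/5, (1)_k (C = 9/5, x = 1) is k! itself.
Term ratio: r(k) = 1 * (k+1/4) (k+3) / [(k+41/4) (k+1)] - poly over poly, x = 1 from leading terms; C = 9/5 at k = 0.


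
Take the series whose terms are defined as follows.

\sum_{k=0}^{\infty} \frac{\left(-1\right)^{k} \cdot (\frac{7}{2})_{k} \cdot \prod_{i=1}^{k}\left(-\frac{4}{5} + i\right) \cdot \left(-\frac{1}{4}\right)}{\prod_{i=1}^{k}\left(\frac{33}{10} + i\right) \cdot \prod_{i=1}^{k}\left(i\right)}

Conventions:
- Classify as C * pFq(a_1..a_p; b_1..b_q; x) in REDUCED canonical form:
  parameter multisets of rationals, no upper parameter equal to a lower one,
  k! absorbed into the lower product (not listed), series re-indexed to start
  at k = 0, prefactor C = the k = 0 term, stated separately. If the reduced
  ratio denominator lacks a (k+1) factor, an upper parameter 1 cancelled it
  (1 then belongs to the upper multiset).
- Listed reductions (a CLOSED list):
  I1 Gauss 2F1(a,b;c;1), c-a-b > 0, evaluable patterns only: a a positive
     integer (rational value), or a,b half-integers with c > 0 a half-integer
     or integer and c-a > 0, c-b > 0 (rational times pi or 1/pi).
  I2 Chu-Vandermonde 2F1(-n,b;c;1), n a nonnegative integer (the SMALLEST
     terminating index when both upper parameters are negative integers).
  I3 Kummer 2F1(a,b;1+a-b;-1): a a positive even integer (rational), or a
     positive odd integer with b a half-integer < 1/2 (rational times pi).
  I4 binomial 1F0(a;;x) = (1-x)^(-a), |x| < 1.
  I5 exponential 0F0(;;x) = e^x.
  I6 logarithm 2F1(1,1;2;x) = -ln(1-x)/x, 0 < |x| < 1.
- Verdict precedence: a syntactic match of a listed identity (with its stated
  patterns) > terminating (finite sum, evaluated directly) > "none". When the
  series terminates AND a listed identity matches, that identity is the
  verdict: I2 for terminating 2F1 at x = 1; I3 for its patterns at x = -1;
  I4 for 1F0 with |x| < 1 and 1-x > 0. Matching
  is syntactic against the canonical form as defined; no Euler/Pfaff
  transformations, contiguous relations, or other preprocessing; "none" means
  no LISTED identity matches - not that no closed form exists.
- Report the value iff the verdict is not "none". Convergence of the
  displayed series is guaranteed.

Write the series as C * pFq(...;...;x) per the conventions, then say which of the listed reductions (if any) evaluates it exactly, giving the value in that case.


The tell: with t_0 = -\frac{1}{4}, the product of the first k integers (prefactor -1/4) is k!.
Consecutive-term ratio: r(k) = -1 * (k+\frac{1}{5}) (k+\frac{7}{2}) / [(k+\frac{43}{10}) (k+1)] - poly over poly, x = -1 from leading terms; C = -\frac{1}{4} at k = 0.

The series (x = -1) is 2F1: upper {\frac{1}{5}, \frac{7}{2}}, lower {\frac{43}{10}}, prefactor -\frac{1}{4}. Verdict: none - at argument -1 the multisets {\frac{1}{5}, \frac{7}{2}} ; {\frac{43}{10}} match no listed identity.


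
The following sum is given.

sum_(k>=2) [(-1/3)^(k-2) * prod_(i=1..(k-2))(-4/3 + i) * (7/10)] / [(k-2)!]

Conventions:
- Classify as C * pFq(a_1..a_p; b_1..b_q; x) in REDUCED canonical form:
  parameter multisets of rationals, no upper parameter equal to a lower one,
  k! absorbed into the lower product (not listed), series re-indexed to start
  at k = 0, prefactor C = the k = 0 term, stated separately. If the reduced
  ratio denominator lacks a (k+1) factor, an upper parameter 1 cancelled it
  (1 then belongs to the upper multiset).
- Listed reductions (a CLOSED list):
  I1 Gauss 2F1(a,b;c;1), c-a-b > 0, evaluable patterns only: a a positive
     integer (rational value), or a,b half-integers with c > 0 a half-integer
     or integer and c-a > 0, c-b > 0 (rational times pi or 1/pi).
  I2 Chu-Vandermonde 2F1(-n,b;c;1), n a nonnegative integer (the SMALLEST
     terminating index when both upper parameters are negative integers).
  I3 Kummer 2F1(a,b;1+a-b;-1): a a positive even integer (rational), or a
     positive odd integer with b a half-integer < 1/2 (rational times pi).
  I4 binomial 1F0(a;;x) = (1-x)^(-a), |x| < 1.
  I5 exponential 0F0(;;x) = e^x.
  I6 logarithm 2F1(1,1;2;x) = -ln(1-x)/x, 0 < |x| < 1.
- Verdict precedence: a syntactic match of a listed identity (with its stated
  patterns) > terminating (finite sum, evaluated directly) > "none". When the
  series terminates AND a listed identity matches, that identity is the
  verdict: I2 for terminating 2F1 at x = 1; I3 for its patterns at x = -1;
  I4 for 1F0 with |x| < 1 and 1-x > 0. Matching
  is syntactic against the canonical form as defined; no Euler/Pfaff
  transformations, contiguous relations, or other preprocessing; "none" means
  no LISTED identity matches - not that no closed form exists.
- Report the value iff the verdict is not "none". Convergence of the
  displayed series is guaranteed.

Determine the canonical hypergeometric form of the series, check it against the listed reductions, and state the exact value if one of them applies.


Key step: x = (-1/3) and the running product (C = 7/10, x = -1/3) telescopes to a rising factorial.
Ratio: r(k) = (-1/3) * (k-1/3) / [(k+1)] - rational in k, leading ratio (-1/3); with t_0 = 7/10, classification follows.

With C = 7/10: the canonical form is 1F0(-1/3; -; -1/3). Verdict: this is the I4 binomial reduction (the 1F0 binomial series: exponent 1/3, x = -1/3). Its exact value is (7/10) * (4/3)^(1/3).


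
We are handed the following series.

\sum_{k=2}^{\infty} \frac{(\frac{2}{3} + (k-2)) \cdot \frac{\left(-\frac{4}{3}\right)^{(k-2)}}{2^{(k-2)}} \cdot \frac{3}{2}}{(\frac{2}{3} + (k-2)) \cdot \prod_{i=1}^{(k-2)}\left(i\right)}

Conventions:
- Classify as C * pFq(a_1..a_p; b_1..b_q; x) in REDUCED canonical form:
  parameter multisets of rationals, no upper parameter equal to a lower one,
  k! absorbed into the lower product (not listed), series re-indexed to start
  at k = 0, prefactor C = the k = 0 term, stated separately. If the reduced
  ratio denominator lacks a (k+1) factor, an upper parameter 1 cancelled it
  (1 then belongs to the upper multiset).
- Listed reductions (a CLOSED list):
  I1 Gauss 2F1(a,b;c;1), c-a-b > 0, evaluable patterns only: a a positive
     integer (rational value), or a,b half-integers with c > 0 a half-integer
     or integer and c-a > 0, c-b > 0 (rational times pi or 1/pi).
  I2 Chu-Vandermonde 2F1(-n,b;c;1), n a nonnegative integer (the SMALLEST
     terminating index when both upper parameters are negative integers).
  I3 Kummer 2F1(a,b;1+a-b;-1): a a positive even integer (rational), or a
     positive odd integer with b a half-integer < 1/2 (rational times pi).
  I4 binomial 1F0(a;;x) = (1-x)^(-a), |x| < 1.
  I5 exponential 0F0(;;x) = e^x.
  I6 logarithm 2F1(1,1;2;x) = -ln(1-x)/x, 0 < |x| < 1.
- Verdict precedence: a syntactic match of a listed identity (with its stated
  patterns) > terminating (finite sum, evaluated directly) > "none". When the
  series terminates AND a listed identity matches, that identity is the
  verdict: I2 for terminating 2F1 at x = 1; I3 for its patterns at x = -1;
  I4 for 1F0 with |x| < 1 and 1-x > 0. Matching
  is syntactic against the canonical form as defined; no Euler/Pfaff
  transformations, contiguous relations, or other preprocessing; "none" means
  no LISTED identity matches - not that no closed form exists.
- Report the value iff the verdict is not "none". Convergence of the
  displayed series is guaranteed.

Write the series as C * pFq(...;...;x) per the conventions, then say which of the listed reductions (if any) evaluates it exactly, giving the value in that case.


Canonical form: C = \frac{3}{2} times 0F0 with upper {-}, lower {-}, x = -\frac{2}{3}. Verdict: the I5 exponential reduction matches (the 0F0 exponential series at x = -\frac{2}{3}). Hence: \frac{3}{2} \cdot e^{-\frac{2}{3}}.

Key observation: from the first term \frac{3}{2}: the product of the first k integers (prefactor 3/2) is k!.
Consecutive-term ratio: r(k) = -\frac{2}{3} * 1 / [(k+1)] - rational in k, leading ratio -\frac{2}{3}; with t_0 = \frac{3}{2}, classification follows.


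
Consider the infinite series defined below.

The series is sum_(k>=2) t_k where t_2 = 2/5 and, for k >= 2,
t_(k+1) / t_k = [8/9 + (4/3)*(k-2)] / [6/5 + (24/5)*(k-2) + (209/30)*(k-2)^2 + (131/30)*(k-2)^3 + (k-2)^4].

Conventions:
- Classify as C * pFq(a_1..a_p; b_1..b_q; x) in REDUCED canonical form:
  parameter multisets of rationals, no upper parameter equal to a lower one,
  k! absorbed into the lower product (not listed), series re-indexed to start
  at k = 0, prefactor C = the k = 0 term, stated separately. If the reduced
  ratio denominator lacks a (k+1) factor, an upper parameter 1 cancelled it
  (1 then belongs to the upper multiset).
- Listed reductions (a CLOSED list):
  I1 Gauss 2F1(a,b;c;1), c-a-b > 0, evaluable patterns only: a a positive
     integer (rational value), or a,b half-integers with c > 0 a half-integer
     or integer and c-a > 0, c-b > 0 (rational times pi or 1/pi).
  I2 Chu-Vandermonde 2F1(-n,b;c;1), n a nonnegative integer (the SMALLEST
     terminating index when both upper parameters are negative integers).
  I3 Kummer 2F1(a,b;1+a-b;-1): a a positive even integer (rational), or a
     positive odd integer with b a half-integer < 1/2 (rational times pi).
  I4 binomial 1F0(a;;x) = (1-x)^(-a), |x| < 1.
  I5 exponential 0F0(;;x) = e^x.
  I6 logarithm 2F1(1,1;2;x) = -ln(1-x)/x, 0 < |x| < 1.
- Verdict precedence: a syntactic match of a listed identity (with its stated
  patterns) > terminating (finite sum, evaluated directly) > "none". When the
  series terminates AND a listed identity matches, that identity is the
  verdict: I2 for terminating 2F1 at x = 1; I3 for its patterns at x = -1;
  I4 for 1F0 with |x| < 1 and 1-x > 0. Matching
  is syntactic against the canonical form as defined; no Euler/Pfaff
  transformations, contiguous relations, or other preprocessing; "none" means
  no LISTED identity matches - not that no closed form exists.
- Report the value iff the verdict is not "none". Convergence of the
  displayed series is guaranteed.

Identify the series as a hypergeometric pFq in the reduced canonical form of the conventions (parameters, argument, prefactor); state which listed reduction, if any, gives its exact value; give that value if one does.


x = 4/3 here; the reduced form reads 0F2, upper {-}, lower {6/5, 3/2}, C = 2/5. Verdict: none. A 0F2 with upper {-} fits none of I1-I6 at x = 4/3; the sum runs forever.

Structural cue: from the first term 2/5: the ratio is unreduced: k + 2/3 divides both sides (C = 2/5).
Ratio: r(k) = (4/3) * 1 / [(k+6/5) (k+3/2) (k+1)] - rational in k, leading ratio (4/3); with t_0 = 2/5, classification follows.


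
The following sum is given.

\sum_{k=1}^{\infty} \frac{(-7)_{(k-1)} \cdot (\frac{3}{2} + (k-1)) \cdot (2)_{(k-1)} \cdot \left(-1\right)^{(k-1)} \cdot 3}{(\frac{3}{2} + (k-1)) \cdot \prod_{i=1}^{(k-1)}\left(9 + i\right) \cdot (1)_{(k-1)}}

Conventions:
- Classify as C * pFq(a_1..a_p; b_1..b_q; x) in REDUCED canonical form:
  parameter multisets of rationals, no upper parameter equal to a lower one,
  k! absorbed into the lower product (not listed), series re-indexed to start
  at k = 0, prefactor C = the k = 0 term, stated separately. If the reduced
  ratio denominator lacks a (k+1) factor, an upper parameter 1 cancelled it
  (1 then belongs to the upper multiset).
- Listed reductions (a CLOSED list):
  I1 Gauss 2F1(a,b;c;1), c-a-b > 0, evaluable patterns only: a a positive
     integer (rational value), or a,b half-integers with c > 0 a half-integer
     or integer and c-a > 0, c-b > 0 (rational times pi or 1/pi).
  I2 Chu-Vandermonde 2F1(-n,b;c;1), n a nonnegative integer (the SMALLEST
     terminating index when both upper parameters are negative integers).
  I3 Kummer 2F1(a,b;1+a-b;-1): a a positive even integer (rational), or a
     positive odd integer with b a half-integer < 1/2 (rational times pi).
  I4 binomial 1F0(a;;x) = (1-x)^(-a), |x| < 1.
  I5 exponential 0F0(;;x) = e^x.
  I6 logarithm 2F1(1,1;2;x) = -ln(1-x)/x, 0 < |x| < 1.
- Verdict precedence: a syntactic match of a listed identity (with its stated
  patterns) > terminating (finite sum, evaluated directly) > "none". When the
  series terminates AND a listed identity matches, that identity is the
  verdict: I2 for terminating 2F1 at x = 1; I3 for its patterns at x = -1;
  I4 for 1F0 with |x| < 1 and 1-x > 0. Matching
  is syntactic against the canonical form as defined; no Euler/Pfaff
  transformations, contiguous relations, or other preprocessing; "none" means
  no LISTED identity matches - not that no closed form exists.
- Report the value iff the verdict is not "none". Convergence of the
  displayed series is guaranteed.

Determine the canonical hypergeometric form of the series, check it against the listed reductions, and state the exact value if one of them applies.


Structural cue: t_0 being 3, the lower running product (C = 3, x = -1) is a rising factorial.
Adjacent-term ratio: r(k) = -1 * (k-7) (k+2) / [(k+10) (k+1)] - rational; roots negated = parameters, x = -1, C = 3.

With C = 3: the canonical form is 2F1(-7, 2; 10; -1). Verdict: Kummer (I3) fires (x = -1; c = 10 equals 1+a-b for upper {-7, 2}: listed pattern). Exact value: \frac{27}{2}.


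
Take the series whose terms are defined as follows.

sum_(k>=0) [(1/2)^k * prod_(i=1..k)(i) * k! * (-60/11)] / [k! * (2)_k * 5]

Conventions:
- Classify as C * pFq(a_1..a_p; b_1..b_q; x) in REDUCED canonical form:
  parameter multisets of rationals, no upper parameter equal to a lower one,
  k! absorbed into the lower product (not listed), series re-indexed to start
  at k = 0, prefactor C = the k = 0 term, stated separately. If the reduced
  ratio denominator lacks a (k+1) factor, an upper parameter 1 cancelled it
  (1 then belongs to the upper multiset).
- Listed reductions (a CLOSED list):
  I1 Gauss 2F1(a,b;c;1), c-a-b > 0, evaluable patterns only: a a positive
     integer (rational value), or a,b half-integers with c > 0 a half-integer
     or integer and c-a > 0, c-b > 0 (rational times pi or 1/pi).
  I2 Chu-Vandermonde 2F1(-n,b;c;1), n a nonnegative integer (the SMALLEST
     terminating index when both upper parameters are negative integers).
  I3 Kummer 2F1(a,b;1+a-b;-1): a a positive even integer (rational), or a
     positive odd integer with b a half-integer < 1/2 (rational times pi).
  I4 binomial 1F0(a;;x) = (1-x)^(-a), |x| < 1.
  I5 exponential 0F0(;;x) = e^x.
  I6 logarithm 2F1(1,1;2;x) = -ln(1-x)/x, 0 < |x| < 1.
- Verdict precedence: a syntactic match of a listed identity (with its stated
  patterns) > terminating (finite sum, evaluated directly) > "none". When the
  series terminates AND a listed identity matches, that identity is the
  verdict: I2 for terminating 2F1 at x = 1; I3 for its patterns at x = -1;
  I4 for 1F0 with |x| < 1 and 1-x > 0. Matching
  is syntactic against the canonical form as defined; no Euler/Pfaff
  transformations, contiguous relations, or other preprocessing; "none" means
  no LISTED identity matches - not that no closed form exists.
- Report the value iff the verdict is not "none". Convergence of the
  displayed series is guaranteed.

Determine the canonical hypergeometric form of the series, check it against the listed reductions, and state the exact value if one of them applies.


Reduced: x = 1/2, 2F1, upper = {1, 1}, lower = {2}, C = -12/11. Verdict (x = 1/2): logarithm (I6) applies (the logarithm: parameters (1,1;2), x = 1/2). Its exact value is (24/11) * ln(1/2).

Key step: with t_0 = -12/11, the constant factors (C = -12/11) combine into one prefactor.
Ratio: r(k) = (1/2) * (k+1) (k+1) / [(k+2) (k+1)] - poly over poly, x = (1/2) from leading terms; C = -12/11 at k = 0.


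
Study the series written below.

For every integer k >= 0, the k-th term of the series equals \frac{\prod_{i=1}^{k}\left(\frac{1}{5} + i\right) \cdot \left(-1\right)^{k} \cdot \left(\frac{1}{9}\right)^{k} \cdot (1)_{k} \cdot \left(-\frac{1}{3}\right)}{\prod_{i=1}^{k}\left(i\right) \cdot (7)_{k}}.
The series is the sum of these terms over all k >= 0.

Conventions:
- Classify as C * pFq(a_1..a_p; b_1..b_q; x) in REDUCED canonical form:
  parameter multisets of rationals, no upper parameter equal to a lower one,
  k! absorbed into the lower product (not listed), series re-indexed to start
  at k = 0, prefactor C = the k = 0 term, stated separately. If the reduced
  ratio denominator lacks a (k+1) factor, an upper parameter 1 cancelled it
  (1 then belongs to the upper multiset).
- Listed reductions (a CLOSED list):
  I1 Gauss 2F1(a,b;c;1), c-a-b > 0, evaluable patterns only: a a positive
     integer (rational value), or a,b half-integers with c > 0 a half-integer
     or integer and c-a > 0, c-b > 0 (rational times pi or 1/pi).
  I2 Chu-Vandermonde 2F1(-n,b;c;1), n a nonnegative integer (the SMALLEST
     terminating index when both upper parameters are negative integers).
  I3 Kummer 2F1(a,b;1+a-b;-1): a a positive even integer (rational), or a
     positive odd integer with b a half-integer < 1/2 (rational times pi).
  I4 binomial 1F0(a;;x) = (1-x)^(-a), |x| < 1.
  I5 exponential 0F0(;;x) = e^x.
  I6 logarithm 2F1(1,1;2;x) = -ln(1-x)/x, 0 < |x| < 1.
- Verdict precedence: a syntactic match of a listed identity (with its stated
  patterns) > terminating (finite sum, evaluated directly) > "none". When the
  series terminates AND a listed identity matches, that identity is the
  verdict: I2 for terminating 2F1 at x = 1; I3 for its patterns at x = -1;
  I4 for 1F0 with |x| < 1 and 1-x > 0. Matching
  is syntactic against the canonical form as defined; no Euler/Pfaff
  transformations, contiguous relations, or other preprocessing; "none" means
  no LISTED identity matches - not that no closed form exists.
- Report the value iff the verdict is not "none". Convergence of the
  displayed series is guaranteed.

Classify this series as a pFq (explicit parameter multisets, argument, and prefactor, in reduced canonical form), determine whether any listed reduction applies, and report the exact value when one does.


x = -\frac{1}{9} here; the reduced form reads 2F1, upper {1, \frac{6}{5}}, lower {7}, C = -\frac{1}{3}. Verdict: none here - no I1-I6 shape fits x = -\frac{1}{9} with lower {7}.

Key step: with t_0 = -\frac{1}{3}, the (-1)^k factor (C = -1/3) folds into the argument's sign.
Ratio: r(k) = -\frac{1}{9} * (k+1) (k+\frac{6}{5}) / [(k+7) (k+1)] - rational; roots negated = parameters, x = -\frac{1}{9}, C = -\frac{1}{3}.


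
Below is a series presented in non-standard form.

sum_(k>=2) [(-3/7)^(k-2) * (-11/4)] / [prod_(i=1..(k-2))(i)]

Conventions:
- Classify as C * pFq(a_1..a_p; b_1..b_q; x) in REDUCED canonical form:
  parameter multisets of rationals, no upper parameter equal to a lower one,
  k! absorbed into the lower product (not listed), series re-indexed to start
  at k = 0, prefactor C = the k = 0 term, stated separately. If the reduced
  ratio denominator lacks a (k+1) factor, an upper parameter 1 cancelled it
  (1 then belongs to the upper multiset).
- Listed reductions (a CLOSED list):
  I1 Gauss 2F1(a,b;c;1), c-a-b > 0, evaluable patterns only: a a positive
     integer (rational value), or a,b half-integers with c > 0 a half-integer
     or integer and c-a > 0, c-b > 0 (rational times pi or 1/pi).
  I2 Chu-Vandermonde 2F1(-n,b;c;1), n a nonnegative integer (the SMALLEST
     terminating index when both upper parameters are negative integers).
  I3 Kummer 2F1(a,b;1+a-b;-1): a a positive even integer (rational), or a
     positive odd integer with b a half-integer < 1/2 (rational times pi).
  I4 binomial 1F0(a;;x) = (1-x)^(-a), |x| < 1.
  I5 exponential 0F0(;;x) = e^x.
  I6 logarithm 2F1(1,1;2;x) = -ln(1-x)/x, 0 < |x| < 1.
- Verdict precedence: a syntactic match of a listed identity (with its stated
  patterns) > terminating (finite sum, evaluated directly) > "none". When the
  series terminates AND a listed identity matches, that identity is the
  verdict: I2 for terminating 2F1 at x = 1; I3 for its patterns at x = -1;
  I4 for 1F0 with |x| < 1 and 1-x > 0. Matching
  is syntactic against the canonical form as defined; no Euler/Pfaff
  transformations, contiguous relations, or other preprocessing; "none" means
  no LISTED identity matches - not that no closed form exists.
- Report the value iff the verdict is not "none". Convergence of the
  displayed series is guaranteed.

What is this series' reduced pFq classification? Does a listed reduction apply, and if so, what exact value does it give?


x = -3/7 here; the reduced form reads 0F0, upper {-}, lower {-}, C = -11/4. Verdict at x = -3/7: the I5 exponential reduction matches (the 0F0 exponential series at x = -3/7). Its exact value is (-11/4) * e^(-3/7).

First insight: with t_0 = -11/4, the product of the first k integers (C = -11/4, x = -3/7) is k!.
Consecutive-term ratio: r(k) = (-3/7) * 1 / [(k+1)] ; factor over Q: parameters, x = (-3/7), and C = -11/4.


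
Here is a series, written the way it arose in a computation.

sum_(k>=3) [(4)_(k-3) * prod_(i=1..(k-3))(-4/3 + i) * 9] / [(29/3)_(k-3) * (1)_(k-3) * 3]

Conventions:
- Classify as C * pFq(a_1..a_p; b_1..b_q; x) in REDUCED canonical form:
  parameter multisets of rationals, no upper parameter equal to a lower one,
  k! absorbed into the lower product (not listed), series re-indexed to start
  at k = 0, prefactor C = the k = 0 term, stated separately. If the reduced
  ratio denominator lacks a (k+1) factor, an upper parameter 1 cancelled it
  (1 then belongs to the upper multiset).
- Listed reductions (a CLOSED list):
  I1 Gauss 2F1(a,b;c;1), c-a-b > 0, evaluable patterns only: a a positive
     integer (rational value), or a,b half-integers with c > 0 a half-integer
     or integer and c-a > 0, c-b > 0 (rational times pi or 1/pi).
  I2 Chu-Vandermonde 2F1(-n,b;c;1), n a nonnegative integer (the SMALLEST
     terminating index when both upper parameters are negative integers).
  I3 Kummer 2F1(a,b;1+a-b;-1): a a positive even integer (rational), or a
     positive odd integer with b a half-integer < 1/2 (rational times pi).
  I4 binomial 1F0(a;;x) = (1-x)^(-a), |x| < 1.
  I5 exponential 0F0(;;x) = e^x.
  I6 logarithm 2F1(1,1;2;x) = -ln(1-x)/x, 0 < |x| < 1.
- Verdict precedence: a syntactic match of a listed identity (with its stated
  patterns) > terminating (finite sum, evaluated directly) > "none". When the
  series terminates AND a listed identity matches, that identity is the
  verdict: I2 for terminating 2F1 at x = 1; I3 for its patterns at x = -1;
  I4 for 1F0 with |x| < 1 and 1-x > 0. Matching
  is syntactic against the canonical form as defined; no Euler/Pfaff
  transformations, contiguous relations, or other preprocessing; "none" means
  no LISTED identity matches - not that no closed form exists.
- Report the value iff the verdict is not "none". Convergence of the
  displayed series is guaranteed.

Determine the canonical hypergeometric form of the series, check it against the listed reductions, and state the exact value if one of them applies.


This is 3 * 2F1(-1/3, 4; 29/3; 1) in reduced canonical form. Verdict: Gauss's theorem (I1) fires (x = 1: the Gamma ratio telescopes since c-a-b = 6 > 0 and a = 4 in Z>0). Sum: 25415/10206.

The tell: t_0 being 3, (1)_k (prefactor 3) is k! itself.
Ratio: r(k) = 1 * (k-1/3) (k+4) / [(k+29/3) (k+1)] - rational; roots negated = parameters, x = 1, C = 3.


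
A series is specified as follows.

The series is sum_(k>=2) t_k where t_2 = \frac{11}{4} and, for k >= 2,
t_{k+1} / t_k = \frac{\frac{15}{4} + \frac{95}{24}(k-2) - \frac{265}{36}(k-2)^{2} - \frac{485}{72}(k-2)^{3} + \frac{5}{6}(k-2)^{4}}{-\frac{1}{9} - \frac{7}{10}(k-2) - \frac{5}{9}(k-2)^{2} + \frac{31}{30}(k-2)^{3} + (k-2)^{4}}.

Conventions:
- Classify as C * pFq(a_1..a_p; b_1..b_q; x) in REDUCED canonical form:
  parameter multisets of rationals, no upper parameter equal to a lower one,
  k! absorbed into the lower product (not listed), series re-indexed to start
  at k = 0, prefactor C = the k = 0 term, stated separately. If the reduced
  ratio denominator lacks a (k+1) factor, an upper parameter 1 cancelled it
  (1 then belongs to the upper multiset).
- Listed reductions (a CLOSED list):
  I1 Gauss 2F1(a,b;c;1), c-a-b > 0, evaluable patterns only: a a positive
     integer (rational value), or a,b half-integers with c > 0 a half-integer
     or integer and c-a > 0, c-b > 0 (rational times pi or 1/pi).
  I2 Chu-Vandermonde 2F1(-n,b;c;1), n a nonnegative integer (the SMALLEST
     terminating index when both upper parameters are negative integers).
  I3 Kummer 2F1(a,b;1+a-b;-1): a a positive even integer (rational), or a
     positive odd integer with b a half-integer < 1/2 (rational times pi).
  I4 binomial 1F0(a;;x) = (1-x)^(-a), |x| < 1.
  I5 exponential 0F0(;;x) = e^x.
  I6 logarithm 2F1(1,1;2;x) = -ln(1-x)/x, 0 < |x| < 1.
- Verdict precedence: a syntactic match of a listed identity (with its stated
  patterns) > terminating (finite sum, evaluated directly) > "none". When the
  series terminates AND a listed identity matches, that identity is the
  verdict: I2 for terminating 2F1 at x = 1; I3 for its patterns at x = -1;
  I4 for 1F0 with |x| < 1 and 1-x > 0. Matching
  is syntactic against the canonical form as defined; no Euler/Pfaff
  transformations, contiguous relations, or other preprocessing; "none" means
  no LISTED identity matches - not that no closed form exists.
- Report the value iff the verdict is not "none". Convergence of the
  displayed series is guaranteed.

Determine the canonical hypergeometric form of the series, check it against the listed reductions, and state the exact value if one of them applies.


Prefactor \frac{11}{4}, argument \frac{5}{6}: 3F2 with upper {-9, -\frac{3}{4}, 1} over lower {-\frac{5}{6}, \frac{1}{5}}. Verdict: terminating - no listed pattern fits, but -9 in the upper list cuts the series at k = 9; direct evaluation. Its exact value is \frac{166072952259962081}{6143284130873344}.

The tell: from the first term \frac{11}{4}: the ratio is unreduced: k + 2/3 divides both sides (C = 11/4, x = 5/6).
Adjacent-term ratio: r(k) = \frac{5}{6} * (k-9) (k-\frac{3}{4}) (k+1) / [(k-\frac{5}{6}) (k+\frac{1}{5}) (k+1)] - rational in k, leading ratio \frac{5}{6}; with t_0 = \frac{11}{4}, classification follows.


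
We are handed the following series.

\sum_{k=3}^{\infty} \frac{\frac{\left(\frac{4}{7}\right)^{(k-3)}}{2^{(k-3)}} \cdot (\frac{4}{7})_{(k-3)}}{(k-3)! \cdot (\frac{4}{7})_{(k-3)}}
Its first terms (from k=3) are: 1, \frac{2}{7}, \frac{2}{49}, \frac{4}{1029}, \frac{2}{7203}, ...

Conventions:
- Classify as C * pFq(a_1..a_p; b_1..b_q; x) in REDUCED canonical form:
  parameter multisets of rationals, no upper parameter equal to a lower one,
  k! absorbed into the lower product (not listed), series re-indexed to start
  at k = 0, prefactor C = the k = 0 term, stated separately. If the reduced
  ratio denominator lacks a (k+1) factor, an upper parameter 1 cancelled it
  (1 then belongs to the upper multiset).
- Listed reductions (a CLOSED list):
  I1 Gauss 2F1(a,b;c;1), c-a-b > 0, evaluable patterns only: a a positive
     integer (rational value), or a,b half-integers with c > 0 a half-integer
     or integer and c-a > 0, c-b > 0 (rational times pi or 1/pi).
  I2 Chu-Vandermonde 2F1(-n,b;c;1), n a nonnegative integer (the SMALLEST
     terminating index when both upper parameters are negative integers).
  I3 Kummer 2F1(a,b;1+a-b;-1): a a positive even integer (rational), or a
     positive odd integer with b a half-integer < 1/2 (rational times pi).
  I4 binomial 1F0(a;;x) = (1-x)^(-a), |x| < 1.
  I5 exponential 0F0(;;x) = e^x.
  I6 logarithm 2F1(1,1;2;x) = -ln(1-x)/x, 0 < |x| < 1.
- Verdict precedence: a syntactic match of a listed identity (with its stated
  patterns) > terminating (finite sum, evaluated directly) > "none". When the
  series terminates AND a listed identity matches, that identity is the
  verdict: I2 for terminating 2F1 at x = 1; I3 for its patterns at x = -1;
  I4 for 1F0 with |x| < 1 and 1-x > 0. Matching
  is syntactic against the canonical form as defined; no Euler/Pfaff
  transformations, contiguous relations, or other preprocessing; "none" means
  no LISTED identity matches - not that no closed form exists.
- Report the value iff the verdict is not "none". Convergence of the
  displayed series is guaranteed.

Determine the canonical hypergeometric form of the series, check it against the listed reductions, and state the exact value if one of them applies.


With C = 1: the canonical form is 0F0(-; -; \frac{2}{7}). Verdict: this is the I5 exponential reduction (the 0F0 exponential series at x = \frac{2}{7}). Its exact value is e^{\frac{2}{7}}.

First insight: x = \frac{2}{7} and the two k-th powers (C = 1, x = 2/7) combine into one argument.
Step ratio: r(k) = \frac{2}{7} * 1 / [(k+1)] - rational; roots negated = parameters, x = \frac{2}{7}, C = 1.
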